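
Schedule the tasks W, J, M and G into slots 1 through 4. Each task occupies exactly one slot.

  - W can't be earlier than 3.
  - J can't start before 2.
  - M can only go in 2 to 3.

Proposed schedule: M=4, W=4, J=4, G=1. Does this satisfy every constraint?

W can't be earlier than 3 — holds.
M can only go in 2 to 3 — violated.
J can't start before 2 — holds.

Invalid. M can only go in 2 to 3.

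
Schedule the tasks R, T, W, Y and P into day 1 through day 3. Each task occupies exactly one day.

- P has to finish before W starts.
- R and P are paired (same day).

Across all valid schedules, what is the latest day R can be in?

day 2

R must be in the same day as P, which can't be after day 2, so R is at most day 2.
R at day 2 is achievable: P=day 2, Y=day 1, W=day 3, R=day 2, T=day 1.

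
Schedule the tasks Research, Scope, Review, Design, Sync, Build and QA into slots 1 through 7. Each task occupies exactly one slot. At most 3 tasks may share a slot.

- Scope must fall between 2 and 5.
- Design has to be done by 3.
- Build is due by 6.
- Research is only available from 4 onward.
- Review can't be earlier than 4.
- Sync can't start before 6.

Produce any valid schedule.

Sync=6, Design=1, Research=4, Scope=2, QA=1, Build=1, Review=4

Checking: Research=4 in [4,7]; Design=1 in [1,3]; Sync=6 in [6,7]; Scope=2 in [2,5]; Review=4 in [4,7]; Build=1 in [1,6]; max 3 per slot (cap 3).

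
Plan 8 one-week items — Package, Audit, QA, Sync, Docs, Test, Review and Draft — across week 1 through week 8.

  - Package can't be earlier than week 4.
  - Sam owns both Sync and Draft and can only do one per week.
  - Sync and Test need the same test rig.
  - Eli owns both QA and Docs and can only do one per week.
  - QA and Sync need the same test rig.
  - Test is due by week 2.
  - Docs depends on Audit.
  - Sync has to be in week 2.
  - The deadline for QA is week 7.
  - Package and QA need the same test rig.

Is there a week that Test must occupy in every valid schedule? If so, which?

Test's window is week 1–week 2.
Sync is fixed at week 2, and Test can't share a week with Sync.
So Test must be week 1.

week 1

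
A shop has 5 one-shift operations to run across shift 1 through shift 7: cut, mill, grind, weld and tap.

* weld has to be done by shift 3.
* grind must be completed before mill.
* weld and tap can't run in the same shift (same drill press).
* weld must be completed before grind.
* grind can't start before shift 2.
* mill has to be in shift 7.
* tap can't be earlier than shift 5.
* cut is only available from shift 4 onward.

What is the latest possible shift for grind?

shift 6

Grind is available from shift 2; downstream work caps grind at shift 6.
grind at shift 6 is achievable: weld=shift 1; cut=shift 4; grind=shift 6; tap=shift 5; mill=shift 7.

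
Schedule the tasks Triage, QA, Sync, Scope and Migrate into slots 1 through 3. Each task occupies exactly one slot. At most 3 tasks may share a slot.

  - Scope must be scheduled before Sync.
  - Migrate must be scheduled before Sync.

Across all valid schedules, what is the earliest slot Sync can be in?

2

Precedence pushes Sync to at least 2.
Sync at 2 is achievable: Sync -> 2; Migrate -> 1; Scope -> 1; Triage -> 1; QA -> 2.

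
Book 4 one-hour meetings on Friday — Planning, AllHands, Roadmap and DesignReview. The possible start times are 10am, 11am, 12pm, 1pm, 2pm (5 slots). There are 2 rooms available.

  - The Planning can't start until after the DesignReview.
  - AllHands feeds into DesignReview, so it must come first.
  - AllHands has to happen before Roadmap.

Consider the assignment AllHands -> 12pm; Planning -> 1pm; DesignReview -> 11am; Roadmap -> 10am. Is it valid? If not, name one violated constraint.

AllHands has to happen before Roadmap — violated.
There are 2 rooms available — holds.
AllHands feeds into DesignReview, so it must come first — violated.
The Planning can't start until after the DesignReview — holds.

No — it violates: AllHands has to happen before Roadmap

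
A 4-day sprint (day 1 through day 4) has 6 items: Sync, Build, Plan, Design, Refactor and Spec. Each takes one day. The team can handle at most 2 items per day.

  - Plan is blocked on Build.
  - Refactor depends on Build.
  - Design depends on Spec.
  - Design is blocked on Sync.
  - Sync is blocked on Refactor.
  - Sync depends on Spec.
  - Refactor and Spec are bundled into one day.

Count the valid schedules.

2

Enumerating: Plan in day 3, Build in day 1, Refactor in day 2, Spec in day 2, Design in day 4, Sync in day 3 | Design in day 4, Plan in day 4, Build in day 1, Refactor in day 2, Spec in day 2, Sync in day 3.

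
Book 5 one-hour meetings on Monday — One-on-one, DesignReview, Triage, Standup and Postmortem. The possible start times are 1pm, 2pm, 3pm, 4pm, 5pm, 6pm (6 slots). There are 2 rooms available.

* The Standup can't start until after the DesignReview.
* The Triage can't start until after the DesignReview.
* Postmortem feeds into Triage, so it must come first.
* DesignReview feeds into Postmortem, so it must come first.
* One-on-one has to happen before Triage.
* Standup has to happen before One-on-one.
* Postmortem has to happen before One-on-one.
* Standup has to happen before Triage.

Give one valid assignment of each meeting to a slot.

One-on-one -> 3pm, DesignReview -> 1pm, Standup -> 2pm, Triage -> 4pm, Postmortem -> 2pm

Checking: DesignReview(1pm) before Triage(4pm); One-on-one(3pm) before Triage(4pm); Postmortem(2pm) before One-on-one(3pm); Standup(2pm) before One-on-one(3pm); Postmortem(2pm) before Triage(4pm); DesignReview(1pm) before Standup(2pm); DesignReview(1pm) before Postmortem(2pm); Standup(2pm) before Triage(4pm); max 2 per slot (cap 2).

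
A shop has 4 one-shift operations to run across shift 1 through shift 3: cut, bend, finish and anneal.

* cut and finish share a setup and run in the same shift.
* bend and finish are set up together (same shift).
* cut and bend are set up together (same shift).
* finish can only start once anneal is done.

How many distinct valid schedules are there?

Enumerating: bend=shift 2, anneal=shift 1, cut=shift 2, finish=shift 2 | cut=shift 3, anneal=shift 1, bend=shift 3, finish=shift 3 | cut -> shift 3, finish -> shift 3, anneal -> shift 2, bend -> shift 3.

3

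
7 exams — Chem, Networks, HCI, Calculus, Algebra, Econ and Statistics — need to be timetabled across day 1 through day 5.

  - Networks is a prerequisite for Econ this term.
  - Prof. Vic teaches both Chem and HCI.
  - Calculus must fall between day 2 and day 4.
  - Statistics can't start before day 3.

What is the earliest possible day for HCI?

day 1

HCI at day 1 is achievable: Algebra=day 1, Networks=day 1, HCI=day 1, Chem=day 2, Statistics=day 3, Econ=day 2, Calculus=day 2.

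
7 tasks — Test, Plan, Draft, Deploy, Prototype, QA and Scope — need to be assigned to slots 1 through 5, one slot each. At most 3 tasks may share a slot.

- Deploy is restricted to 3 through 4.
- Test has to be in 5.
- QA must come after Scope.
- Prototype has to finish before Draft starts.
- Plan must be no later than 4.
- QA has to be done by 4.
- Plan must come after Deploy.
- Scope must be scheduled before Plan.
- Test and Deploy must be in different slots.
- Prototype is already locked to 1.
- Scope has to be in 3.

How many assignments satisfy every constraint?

4

Enumerating: Test -> 5; Plan -> 4; Scope -> 3; QA -> 4; Draft -> 2; Prototype -> 1; Deploy -> 3 | Plan -> 4; Test -> 5; QA -> 4; Draft -> 3; Scope -> 3; Prototype -> 1; Deploy -> 3 | Prototype=1; Deploy=3; Plan=4; Draft=4; Scope=3; Test=5; QA=4 | Scope=3, Test=5, Prototype=1, Draft=5, Deploy=3, QA=4, Plan=4.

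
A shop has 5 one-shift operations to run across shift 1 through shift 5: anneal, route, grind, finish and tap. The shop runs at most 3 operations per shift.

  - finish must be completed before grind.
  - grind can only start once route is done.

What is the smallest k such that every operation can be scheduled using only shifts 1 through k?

2 shifts

The precedence chain requires at least 2 distinct shifts.
With at most 3 per shift and 5 operations, at least 2 shifts are needed.
2 works (last occupied shift: shift 2): for example anneal in shift 1; route in shift 1; grind in shift 2; finish in shift 1; tap in shift 2.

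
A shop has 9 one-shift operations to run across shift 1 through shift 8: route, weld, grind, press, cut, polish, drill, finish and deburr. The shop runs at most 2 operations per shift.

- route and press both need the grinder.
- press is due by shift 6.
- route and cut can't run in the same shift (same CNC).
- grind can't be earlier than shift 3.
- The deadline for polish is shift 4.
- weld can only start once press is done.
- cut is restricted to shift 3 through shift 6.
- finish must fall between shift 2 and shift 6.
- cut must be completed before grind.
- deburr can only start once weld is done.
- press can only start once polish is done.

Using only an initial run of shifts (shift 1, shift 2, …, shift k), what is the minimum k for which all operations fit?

The precedence chain requires at least 4 distinct shifts.
With at most 2 per shift and 9 operations, at least 5 shifts are needed.
5 works (last occupied shift: shift 5): for example polish=shift 1, finish=shift 2, weld=shift 3, deburr=shift 4, grind=shift 4, press=shift 2, route=shift 1, cut=shift 3, drill=shift 5.

5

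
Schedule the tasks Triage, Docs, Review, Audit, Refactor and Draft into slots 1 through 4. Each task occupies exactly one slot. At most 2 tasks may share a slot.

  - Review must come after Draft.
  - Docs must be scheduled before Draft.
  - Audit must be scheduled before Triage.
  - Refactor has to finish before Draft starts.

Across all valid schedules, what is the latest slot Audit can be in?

3

Downstream work caps Audit at 3.
Audit at 3 is achievable: Draft -> 2, Docs -> 1, Review -> 3, Refactor -> 1, Audit -> 3, Triage -> 4.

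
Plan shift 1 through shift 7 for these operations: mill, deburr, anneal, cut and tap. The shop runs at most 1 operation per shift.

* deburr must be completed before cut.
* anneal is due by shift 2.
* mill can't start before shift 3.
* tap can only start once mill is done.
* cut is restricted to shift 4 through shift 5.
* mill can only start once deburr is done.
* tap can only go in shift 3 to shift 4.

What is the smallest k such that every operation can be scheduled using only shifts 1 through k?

5 shifts

The precedence chain requires at least 3 distinct shifts.
With at most 1 per shift and 5 operations, at least 5 shifts are needed.
cut can't be placed before shift 4, so the schedule must run through at least shift 4.
5 works (last occupied shift: shift 5): for example cut in shift 5, deburr in shift 2, anneal in shift 1, mill in shift 3, tap in shift 4.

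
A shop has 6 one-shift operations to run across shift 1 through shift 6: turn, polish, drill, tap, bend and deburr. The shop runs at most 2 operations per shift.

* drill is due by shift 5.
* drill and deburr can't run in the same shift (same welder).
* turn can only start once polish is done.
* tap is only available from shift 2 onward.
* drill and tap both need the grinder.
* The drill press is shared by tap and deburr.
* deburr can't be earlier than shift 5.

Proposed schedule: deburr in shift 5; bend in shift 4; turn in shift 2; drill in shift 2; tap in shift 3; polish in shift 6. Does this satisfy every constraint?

deburr can't be earlier than shift 5 — holds.
turn can only start once polish is done — violated.
The drill press is shared by tap and deburr — holds.
drill and deburr can't run in the same shift (same welder) — holds.
The shop runs at most 2 operations per shift — holds.
tap is only available from shift 2 onward — holds.
drill is due by shift 5 — holds.
drill and tap both need the grinder — holds.

No — it violates: turn can only start once polish is done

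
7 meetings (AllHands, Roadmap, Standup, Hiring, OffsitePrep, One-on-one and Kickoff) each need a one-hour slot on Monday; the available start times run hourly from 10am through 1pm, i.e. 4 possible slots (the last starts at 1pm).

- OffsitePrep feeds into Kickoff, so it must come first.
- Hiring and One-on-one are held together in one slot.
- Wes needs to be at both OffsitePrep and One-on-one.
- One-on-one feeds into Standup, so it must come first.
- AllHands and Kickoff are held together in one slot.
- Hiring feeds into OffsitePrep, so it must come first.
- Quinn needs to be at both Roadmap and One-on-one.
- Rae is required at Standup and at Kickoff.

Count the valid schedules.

21

Splitting on AllHands: it can be 12pm (6), 1pm (15). Listing each branch's schedules as (Roadmap, Standup, Hiring, OffsitePrep, One-on-one, Kickoff):
AllHands=12pm: (11am,11am,10am,11am,10am,12pm) (11am,1pm,10am,11am,10am,12pm) (12pm,11am,10am,11am,10am,12pm) (12pm,1pm,10am,11am,10am,12pm) (1pm,11am,10am,11am,10am,12pm) (1pm,1pm,10am,11am,10am,12pm) — 6.
AllHands=1pm: (10am,12pm,11am,12pm,11am,1pm) (11am,11am,10am,11am,10am,1pm) (11am,11am,10am,12pm,10am,1pm) (11am,12pm,10am,11am,10am,1pm) (11am,12pm,10am,12pm,10am,1pm) (12pm,11am,10am,11am,10am,1pm) (12pm,11am,10am,12pm,10am,1pm) (12pm,12pm,10am,11am,10am,1pm) (12pm,12pm,10am,12pm,10am,1pm) (12pm,12pm,11am,12pm,11am,1pm) (1pm,11am,10am,11am,10am,1pm) (1pm,11am,10am,12pm,10am,1pm) (1pm,12pm,10am,11am,10am,1pm) (1pm,12pm,10am,12pm,10am,1pm) (1pm,12pm,11am,12pm,11am,1pm) — 15.
Summing: 6 + 15 = 21.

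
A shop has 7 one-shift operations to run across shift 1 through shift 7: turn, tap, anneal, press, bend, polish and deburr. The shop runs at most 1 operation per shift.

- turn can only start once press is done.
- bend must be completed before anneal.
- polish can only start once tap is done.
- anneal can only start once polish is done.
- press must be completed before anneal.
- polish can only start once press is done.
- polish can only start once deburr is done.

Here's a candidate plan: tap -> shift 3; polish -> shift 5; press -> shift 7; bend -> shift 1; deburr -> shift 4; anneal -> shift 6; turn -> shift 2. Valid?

polish can only start once press is done — violated.
anneal can only start once polish is done — holds.
bend must be completed before anneal — holds.
polish can only start once tap is done — holds.
The shop runs at most 1 operation per shift — holds.
polish can only start once deburr is done — holds.
press must be completed before anneal — violated.
turn can only start once press is done — violated.

Invalid. turn can only start once press is done.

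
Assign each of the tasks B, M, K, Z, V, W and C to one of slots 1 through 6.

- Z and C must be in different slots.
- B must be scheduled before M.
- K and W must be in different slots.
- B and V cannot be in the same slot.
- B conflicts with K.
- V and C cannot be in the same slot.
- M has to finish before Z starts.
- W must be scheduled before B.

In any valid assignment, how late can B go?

Precedence pushes B to at least 2; downstream work caps B at 4.
B at 4 is achievable: C in 2, M in 5, K in 2, Z in 6, W in 1, B in 4, V in 1.

4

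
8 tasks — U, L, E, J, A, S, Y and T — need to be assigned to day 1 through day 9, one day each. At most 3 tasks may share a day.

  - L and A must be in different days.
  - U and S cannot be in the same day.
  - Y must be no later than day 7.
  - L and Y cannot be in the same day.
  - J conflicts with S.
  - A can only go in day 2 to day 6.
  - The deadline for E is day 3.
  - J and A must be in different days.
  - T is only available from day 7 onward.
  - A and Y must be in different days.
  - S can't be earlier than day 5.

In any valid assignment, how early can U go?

day 1

U at day 1 is achievable: A -> day 2; Y -> day 1; T -> day 7; E -> day 1; L -> day 3; U -> day 1; S -> day 5; J -> day 3.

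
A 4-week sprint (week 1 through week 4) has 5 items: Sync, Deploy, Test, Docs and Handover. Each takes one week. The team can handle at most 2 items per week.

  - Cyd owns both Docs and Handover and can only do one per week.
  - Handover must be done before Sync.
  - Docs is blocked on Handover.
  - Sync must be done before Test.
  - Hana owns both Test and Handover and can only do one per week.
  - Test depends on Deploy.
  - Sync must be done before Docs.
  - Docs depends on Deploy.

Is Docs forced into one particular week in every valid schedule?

Docs can be week 3 (e.g. Deploy in week 1, Handover in week 1, Docs in week 3, Sync in week 2, Test in week 3) or week 4 (e.g. Docs=week 4, Deploy=week 1, Sync=week 2, Handover=week 1, Test=week 3).

No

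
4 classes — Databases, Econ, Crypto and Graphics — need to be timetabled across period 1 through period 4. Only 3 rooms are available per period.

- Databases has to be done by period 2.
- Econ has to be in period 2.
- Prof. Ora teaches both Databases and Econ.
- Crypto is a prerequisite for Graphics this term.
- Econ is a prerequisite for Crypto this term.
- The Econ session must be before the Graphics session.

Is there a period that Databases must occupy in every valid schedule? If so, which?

period 1

Databases's window is period 1–period 2.
Econ is fixed at period 2, and Databases can't share a period with Econ.
So Databases must be period 1.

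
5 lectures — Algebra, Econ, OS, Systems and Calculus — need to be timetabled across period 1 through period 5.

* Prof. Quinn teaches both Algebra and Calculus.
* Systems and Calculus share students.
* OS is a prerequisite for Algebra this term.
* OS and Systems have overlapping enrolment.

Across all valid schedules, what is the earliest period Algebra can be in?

Precedence pushes Algebra to at least period 2.
Algebra at period 2 is achievable: Calculus=period 1, Algebra=period 2, Systems=period 2, OS=period 1, Econ=period 1.

period 2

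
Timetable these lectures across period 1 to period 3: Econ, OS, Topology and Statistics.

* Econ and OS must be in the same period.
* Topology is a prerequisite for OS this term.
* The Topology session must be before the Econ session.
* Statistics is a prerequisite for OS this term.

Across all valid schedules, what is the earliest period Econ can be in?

Precedence pushes Econ to at least period 2.
Econ at period 2 is achievable: OS=period 2; Statistics=period 1; Topology=period 1; Econ=period 2.

period 2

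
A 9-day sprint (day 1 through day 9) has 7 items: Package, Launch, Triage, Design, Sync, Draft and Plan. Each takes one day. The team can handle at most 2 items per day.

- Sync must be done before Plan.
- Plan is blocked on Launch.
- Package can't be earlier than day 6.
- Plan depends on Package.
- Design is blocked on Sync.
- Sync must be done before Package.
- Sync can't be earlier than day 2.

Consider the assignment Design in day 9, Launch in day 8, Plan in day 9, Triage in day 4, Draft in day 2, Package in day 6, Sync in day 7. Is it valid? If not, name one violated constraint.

Package can't be earlier than day 6 — holds.
Plan is blocked on Launch — holds.
Plan depends on Package — holds.
The team can handle at most 2 items per day — holds.
Sync can't be earlier than day 2 — holds.
Design is blocked on Sync — holds.
Sync must be done before Package — violated.
Sync must be done before Plan — holds.

Invalid. Sync must be done before Package.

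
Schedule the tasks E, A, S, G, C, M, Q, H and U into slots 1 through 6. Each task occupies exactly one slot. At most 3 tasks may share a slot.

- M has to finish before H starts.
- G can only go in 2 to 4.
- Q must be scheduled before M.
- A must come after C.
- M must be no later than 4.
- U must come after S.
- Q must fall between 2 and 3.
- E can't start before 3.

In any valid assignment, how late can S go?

Downstream work caps S at 5.
S at 5 is achievable: G -> 2, U -> 6, S -> 5, H -> 4, M -> 3, A -> 2, Q -> 2, E -> 3, C -> 1.

5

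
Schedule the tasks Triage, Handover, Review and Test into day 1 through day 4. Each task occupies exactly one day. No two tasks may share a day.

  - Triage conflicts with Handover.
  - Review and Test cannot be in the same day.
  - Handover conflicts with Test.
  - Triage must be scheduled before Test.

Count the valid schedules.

12

Splitting on Triage: it can be day 1 (6), day 2 (4), day 3 (2). Listing each branch's schedules as (Handover, Review, Test) by day number:
Triage=day 1: (2,3,4) (2,4,3) (3,2,4) (3,4,2) (4,2,3) (4,3,2) — 6.
Triage=day 2: (1,3,4) (1,4,3) (3,1,4) (4,1,3) — 4.
Triage=day 3: (1,2,4) (2,1,4) — 2.
Summing: 6 + 4 + 2 = 12.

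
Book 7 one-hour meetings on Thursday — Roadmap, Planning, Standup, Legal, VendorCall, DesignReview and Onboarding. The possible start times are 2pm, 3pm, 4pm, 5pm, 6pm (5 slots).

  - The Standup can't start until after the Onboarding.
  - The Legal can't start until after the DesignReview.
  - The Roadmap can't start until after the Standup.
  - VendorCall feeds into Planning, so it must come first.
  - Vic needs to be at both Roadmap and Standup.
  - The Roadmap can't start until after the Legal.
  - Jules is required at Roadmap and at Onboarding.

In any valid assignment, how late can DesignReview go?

4pm

Downstream work caps DesignReview at 4pm.
DesignReview at 4pm is achievable: Planning=3pm, DesignReview=4pm, Onboarding=2pm, Legal=5pm, Standup=3pm, VendorCall=2pm, Roadmap=6pm.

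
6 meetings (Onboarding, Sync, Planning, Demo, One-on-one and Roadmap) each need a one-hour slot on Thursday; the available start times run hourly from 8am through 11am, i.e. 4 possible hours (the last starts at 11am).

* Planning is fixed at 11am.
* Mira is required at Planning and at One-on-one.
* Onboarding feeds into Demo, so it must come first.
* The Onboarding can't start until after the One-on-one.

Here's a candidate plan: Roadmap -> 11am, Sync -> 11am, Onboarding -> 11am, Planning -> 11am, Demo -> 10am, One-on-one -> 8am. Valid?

Planning is fixed at 11am — holds.
The Onboarding can't start until after the One-on-one — holds.
Mira is required at Planning and at One-on-one — holds.
Onboarding feeds into Demo, so it must come first — violated.

No — it violates: Onboarding feeds into Demo, so it must come first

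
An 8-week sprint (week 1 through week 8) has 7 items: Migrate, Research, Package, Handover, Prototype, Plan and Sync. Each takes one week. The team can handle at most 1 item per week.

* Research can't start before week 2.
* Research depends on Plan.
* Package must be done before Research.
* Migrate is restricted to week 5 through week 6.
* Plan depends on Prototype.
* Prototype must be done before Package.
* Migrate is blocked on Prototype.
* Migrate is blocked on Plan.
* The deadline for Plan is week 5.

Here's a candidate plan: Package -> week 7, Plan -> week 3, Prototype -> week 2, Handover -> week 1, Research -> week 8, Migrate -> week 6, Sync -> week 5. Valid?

Yes, all constraints hold

Migrate is blocked on Plan — holds.
Research can't start before week 2 — holds.
Prototype must be done before Package — holds.
The team can handle at most 1 item per week — holds.
Research depends on Plan — holds.
Migrate is blocked on Prototype — holds.
Package must be done before Research — holds.
Plan depends on Prototype — holds.
Migrate is restricted to week 5 through week 6 — holds.
The deadline for Plan is week 5 — holds.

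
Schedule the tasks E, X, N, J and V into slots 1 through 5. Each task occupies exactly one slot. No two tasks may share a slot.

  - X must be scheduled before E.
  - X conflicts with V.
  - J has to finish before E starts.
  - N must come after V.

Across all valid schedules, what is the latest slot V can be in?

Downstream work caps V at 4.
V at 4 is achievable: J=2, E=3, X=1, N=5, V=4.

4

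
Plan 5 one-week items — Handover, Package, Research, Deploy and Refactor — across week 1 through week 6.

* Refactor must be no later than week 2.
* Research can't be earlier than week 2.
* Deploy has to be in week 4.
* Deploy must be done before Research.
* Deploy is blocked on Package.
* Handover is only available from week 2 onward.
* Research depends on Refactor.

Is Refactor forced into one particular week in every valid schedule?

Refactor can be week 1 (e.g. Package in week 1; Deploy in week 4; Refactor in week 1; Research in week 5; Handover in week 2) or week 2 (e.g. Deploy=week 4, Research=week 5, Refactor=week 2, Package=week 1, Handover=week 2).

No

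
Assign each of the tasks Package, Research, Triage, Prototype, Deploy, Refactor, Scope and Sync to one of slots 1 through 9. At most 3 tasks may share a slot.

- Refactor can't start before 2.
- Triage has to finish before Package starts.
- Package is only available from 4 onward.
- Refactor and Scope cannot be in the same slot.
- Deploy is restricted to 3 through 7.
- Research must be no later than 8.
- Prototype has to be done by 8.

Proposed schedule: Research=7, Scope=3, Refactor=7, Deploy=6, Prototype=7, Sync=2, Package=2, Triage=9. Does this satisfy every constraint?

No. Triage has to finish before Package starts is not satisfied.

Triage has to finish before Package starts — violated.
Refactor can't start before 2 — holds.
Refactor and Scope cannot be in the same slot — holds.
At most 3 tasks may share a slot — holds.
Package is only available from 4 onward — violated.
Deploy is restricted to 3 through 7 — holds.
Research must be no later than 8 — holds.
Prototype has to be done by 8 — holds.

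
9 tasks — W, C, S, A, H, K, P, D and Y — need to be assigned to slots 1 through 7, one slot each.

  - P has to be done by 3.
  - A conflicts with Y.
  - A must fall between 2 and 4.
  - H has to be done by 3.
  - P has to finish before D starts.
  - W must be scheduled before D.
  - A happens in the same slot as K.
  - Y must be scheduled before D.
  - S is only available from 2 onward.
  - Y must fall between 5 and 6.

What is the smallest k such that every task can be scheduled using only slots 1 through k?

6

The precedence chain requires at least 2 distinct slots.
Propagating the time windows through the other constraints, D can't land before 6, so the schedule must run through at least slot 6.
6 works (last occupied slot: 6): for example A -> 2, H -> 1, Y -> 5, S -> 2, W -> 1, K -> 2, C -> 1, D -> 6, P -> 1.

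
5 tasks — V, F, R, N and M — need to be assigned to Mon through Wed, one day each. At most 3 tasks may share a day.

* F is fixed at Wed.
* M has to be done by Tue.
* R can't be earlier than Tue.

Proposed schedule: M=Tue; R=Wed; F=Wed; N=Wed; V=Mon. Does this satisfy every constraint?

Yes

M has to be done by Tue — holds.
At most 3 tasks may share a day — holds.
F is fixed at Wed — holds.
R can't be earlier than Tue — holds.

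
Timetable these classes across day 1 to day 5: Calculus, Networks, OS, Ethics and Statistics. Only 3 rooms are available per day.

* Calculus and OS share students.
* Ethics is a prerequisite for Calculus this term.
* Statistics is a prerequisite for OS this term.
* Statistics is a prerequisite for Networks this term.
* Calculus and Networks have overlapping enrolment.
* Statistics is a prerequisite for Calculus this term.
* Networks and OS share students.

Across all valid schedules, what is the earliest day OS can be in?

Precedence pushes OS to at least day 2.
OS at day 2 is achievable: Statistics=day 1; Networks=day 4; Calculus=day 3; Ethics=day 1; OS=day 2.

day 2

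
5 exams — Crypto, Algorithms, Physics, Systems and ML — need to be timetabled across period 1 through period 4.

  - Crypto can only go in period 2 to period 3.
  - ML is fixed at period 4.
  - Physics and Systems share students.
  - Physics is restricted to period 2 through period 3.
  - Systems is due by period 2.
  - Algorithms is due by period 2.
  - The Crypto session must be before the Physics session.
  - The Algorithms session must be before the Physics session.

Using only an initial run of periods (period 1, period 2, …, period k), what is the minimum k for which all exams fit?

4

The precedence chain requires at least 2 distinct periods.
ML can't be placed before period 4, so the schedule must run through at least period 4.
4 works (last occupied period: period 4): for example Algorithms=period 1; Physics=period 3; Systems=period 1; Crypto=period 2; ML=period 4.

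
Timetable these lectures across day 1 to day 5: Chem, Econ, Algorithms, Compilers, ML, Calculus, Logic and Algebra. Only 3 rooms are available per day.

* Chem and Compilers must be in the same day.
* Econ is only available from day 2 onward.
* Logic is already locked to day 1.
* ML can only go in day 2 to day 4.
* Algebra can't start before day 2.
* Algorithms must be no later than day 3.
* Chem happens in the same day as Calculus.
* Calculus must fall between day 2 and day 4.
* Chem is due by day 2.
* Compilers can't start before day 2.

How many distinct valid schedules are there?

Splitting on Econ: it can be day 3 (11), day 4 (12), day 5 (12). Listing each branch's schedules as (Chem, Algorithms, Compilers, ML, Calculus, Logic, Algebra) by day number:
Econ=day 3: (2,1,2,3,2,1,3) (2,1,2,3,2,1,4) (2,1,2,3,2,1,5) (2,1,2,4,2,1,3) (2,1,2,4,2,1,4) (2,1,2,4,2,1,5) (2,3,2,3,2,1,4) (2,3,2,3,2,1,5) (2,3,2,4,2,1,3) (2,3,2,4,2,1,4) (2,3,2,4,2,1,5) — 11.
Econ=day 4: (2,1,2,3,2,1,3) (2,1,2,3,2,1,4) (2,1,2,3,2,1,5) (2,1,2,4,2,1,3) (2,1,2,4,2,1,4) (2,1,2,4,2,1,5) (2,3,2,3,2,1,3) (2,3,2,3,2,1,4) (2,3,2,3,2,1,5) (2,3,2,4,2,1,3) (2,3,2,4,2,1,4) (2,3,2,4,2,1,5) — 12.
Econ=day 5: (2,1,2,3,2,1,3) (2,1,2,3,2,1,4) (2,1,2,3,2,1,5) (2,1,2,4,2,1,3) (2,1,2,4,2,1,4) (2,1,2,4,2,1,5) (2,3,2,3,2,1,3) (2,3,2,3,2,1,4) (2,3,2,3,2,1,5) (2,3,2,4,2,1,3) (2,3,2,4,2,1,4) (2,3,2,4,2,1,5) — 12.
Summing: 11 + 12 + 12 = 35.

35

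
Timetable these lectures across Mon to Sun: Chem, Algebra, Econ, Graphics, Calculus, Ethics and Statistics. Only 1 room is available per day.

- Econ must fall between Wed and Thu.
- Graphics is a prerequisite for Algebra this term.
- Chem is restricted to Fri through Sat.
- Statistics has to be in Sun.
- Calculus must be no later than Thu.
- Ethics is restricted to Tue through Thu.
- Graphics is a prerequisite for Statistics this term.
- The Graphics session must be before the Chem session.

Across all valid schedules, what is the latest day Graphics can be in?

Thu

Downstream work caps Graphics at Fri.
Graphics at Thu is achievable: Econ -> Wed, Graphics -> Thu, Calculus -> Mon, Algebra -> Sat, Chem -> Fri, Ethics -> Tue, Statistics -> Sun.
Nothing later works — the capacity limit rule out every day after Thu.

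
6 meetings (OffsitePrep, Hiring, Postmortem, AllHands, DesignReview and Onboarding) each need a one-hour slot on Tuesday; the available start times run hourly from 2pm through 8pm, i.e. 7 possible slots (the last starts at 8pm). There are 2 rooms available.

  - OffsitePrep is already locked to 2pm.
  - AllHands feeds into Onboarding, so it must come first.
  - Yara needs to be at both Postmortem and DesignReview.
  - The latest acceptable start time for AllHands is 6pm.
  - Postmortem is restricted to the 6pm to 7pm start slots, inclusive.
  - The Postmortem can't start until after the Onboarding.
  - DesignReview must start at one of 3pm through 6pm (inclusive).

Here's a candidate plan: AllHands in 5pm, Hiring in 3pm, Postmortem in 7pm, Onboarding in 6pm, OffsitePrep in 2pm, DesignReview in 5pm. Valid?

The latest acceptable start time for AllHands is 6pm — holds.
Yara needs to be at both Postmortem and DesignReview — holds.
AllHands feeds into Onboarding, so it must come first — holds.
Postmortem is restricted to the 6pm to 7pm start slots, inclusive — holds.
OffsitePrep is already locked to 2pm — holds.
There are 2 rooms available — holds.
DesignReview must start at one of 3pm through 6pm (inclusive) — holds.
The Postmortem can't start until after the Onboarding — holds.

Yes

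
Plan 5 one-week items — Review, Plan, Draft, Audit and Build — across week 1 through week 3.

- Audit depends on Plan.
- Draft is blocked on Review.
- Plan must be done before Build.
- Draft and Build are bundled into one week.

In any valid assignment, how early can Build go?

Precedence pushes Build to at least week 2.
Build at week 2 is achievable: Draft in week 2; Plan in week 1; Review in week 1; Build in week 2; Audit in week 2.

week 2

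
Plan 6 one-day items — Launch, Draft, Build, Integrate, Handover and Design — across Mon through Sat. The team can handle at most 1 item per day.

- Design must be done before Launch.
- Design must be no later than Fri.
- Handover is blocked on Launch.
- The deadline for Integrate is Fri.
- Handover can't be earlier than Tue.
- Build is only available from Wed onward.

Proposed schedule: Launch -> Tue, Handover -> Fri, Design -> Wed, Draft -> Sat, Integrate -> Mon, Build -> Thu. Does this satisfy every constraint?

No — it violates: Design must be done before Launch

Handover is blocked on Launch — holds.
Build is only available from Wed onward — holds.
Design must be no later than Fri — holds.
The deadline for Integrate is Fri — holds.
The team can handle at most 1 item per day — holds.
Handover can't be earlier than Tue — holds.
Design must be done before Launch — violated.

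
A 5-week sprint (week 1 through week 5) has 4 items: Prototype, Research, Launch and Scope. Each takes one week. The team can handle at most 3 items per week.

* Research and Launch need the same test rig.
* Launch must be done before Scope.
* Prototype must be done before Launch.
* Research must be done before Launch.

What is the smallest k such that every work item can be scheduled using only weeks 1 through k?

3 weeks

The precedence chain requires at least 3 distinct weeks.
With at most 3 per week and 4 work items, at least 2 weeks are needed.
3 works (last occupied week: week 3): for example Prototype in week 1, Scope in week 3, Launch in week 2, Research in week 1.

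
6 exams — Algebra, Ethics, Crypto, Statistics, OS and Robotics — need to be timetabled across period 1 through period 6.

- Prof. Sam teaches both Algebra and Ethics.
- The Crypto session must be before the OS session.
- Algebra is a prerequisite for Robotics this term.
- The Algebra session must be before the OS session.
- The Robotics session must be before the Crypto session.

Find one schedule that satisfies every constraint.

Robotics -> period 2; OS -> period 4; Statistics -> period 1; Algebra -> period 1; Ethics -> period 2; Crypto -> period 3

Checking: Algebra(period 1) before OS(period 4); Crypto(period 3) before OS(period 4); Robotics(period 2) before Crypto(period 3); Algebra(period 1) before Robotics(period 2); Algebra(period 1) != Ethics(period 2).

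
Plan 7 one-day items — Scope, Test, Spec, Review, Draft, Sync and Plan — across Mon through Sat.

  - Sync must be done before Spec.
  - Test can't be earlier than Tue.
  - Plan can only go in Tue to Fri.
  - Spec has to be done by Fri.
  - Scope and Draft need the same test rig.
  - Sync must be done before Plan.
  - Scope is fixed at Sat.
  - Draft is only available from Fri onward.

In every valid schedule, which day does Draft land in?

Draft's window is Fri–Sat.
Scope is fixed at Sat, and Draft can't share a day with Scope.
So Draft must be Fri.

Fri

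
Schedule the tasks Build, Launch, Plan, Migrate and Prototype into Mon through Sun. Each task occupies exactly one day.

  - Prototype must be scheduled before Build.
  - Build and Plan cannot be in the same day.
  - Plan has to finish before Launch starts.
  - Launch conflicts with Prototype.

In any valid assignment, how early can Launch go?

Tue

Precedence pushes Launch to at least Tue.
Launch at Tue is achievable: Build in Tue, Launch in Tue, Migrate in Mon, Plan in Mon, Prototype in Mon.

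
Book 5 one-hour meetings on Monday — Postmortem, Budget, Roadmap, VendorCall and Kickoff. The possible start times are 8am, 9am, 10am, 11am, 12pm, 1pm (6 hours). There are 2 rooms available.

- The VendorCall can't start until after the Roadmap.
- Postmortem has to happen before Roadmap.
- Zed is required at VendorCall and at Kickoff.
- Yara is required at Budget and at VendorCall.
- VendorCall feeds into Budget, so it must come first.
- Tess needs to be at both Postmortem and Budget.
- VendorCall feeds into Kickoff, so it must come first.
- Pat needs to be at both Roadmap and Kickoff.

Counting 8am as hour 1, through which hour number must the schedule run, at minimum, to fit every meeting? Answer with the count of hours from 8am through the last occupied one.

The precedence chain requires at least 4 distinct hours.
With at most 2 per hour and 5 meetings, at least 3 hours are needed.
4 works (last occupied hour: 11am): for example Roadmap=9am; Postmortem=8am; Kickoff=11am; VendorCall=10am; Budget=11am.

4 hours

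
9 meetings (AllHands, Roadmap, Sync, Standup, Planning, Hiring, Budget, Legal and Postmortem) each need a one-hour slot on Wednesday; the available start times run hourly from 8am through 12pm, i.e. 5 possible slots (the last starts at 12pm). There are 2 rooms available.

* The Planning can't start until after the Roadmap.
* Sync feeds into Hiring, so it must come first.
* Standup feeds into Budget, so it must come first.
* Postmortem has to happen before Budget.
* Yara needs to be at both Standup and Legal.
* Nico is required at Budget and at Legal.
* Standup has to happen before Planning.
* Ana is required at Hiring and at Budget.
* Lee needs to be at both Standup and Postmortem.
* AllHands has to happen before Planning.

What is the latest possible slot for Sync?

11am

Downstream work caps Sync at 11am.
Sync at 11am is achievable: AllHands=8am; Standup=8am; Roadmap=9am; Hiring=12pm; Legal=11am; Planning=10am; Postmortem=9am; Budget=10am; Sync=11am.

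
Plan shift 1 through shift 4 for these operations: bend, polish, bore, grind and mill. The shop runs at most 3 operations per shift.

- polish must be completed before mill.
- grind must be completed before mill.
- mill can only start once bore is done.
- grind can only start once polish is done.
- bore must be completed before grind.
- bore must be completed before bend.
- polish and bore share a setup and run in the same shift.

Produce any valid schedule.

bore in shift 1; mill in shift 3; bend in shift 2; grind in shift 2; polish in shift 1

Checking: grind(shift 2) before mill(shift 3); polish(shift 1) before mill(shift 3); bore(shift 1) before bend(shift 2); polish(shift 1) before grind(shift 2); bore(shift 1) before grind(shift 2); bore(shift 1) before mill(shift 3); polish = bore = shift 1; max 2 per shift (cap 3).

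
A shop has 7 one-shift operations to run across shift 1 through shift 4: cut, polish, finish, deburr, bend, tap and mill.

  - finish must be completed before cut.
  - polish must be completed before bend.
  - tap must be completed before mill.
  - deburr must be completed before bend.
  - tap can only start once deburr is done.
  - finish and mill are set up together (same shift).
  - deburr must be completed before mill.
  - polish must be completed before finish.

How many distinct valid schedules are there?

5

Splitting on polish: it can be shift 1 (3), shift 2 (2). Listing each branch's schedules as (cut, finish, deburr, bend, tap, mill) by shift number:
polish=shift 1: (4,3,1,2,2,3) (4,3,1,3,2,3) (4,3,1,4,2,3) — 3.
polish=shift 2: (4,3,1,3,2,3) (4,3,1,4,2,3) — 2.
Summing: 3 + 2 = 5.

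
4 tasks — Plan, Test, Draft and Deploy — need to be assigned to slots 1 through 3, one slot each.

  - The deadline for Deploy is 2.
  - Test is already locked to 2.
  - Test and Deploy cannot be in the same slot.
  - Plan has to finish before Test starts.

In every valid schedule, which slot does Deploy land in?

1

Deploy's window is 1–2.
Test is fixed at 2, and Deploy can't share a slot with Test.
So Deploy must be 1.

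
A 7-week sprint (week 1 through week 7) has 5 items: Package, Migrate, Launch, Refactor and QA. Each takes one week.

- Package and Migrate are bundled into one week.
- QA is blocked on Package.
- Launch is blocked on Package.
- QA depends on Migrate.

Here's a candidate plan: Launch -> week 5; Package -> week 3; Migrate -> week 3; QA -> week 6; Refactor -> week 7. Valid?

Yes, all constraints hold

Package and Migrate are bundled into one week — holds.
QA depends on Migrate — holds.
Launch is blocked on Package — holds.
QA is blocked on Package — holds.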